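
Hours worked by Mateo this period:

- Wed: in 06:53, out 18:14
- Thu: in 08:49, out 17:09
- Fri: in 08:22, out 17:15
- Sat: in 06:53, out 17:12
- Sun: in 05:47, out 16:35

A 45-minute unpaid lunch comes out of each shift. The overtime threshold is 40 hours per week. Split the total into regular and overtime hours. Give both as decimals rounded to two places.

Regular 40.00 hours, overtime 5.93 hours

Wed: 06:53–18:14 = 11 h 21 min; less 45 min break → 10 h 36 min
Thu: 08:49–17:09 = 8 h 20 min; less 45 min break → 7 h 35 min
Fri: 08:22–17:15 = 8 h 53 min; less 45 min break → 8 h 8 min
Sat: 06:53–17:12 = 10 h 19 min; less 45 min break → 9 h 34 min
Sun: 05:47–16:35 = 10 h 48 min; less 45 min break → 10 h 3 min
Total worked: 45 h 56 min = 45.93 h.
Threshold 40 h → overtime 5 h 56 min, regular 40 h 0 min.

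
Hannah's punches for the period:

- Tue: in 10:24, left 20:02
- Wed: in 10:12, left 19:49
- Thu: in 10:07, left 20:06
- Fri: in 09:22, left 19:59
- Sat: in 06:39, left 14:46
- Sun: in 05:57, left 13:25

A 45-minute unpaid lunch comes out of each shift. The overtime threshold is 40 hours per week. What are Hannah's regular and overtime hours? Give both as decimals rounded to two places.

Regular 40.00 hours, overtime 10.93 hours

Tue: 10:24–20:02 = 9 h 38 min; less 45 min break → 8 h 53 min
Wed: 10:12–19:49 = 9 h 37 min; less 45 min break → 8 h 52 min
Thu: 10:07–20:06 = 9 h 59 min; less 45 min break → 9 h 14 min
Fri: 09:22–19:59 = 10 h 37 min; less 45 min break → 9 h 52 min
Sat: 06:39–14:46 = 8 h 7 min; less 45 min break → 7 h 22 min
Sun: 05:57–13:25 = 7 h 28 min; less 45 min break → 6 h 43 min
Total worked: 50 h 56 min = 50.93 h.
Threshold 40 h → overtime 10 h 56 min, regular 40 h 0 min.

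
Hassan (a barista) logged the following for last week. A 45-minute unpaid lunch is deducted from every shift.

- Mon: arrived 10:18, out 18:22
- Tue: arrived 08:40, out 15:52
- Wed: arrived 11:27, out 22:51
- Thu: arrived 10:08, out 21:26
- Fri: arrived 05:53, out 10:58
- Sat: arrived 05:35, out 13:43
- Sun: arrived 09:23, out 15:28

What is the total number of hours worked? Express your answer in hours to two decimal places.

52.02 hours

Mon: 10:18–18:22 = 8 h 4 min; less 45 min break → 7 h 19 min
Tue: 08:40–15:52 = 7 h 12 min; less 45 min break → 6 h 27 min
Wed: 11:27–22:51 = 11 h 24 min; less 45 min break → 10 h 39 min
Thu: 10:08–21:26 = 11 h 18 min; less 45 min break → 10 h 33 min
Fri: 05:53–10:58 = 5 h 5 min; less 45 min break → 4 h 20 min
Sat: 05:35–13:43 = 8 h 8 min; less 45 min break → 7 h 23 min
Sun: 09:23–15:28 = 6 h 5 min; less 45 min break → 5 h 20 min
Total: 7 h 19 min + 6 h 27 min + 10 h 39 min + 10 h 33 min + 4 h 20 min + 7 h 23 min + 5 h 20 min = 52 h 1 min.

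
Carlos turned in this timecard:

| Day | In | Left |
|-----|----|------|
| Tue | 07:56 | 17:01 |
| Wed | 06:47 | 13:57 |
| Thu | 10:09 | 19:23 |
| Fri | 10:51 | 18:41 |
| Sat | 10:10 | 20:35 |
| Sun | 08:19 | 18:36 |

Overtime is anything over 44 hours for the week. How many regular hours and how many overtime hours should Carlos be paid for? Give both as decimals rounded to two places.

Regular 44.00 hours, overtime 10.02 hours

Tue: 07:56–17:01 = 9 h 5 min
Wed: 06:47–13:57 = 7 h 10 min
Thu: 10:09–19:23 = 9 h 14 min
Fri: 10:51–18:41 = 7 h 50 min
Sat: 10:10–20:35 = 10 h 25 min
Sun: 08:19–18:36 = 10 h 17 min
Total worked: 54 h 1 min = 54.02 h.
Threshold 44 h → overtime 10 h 1 min, regular 44 h 0 min.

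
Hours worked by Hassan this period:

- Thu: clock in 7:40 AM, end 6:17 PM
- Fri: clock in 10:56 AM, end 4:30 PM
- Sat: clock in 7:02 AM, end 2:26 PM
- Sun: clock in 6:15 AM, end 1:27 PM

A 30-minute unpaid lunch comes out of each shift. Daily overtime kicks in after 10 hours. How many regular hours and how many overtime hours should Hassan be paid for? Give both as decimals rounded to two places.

Regular 28.67 hours, overtime 0.12 hours

Thu: 7:40 AM–6:17 PM = 10 h 37 min; less 30 min break → 10 h 7 min
Fri: 10:56 AM–4:30 PM = 5 h 34 min; less 30 min break → 5 h 4 min
Sat: 7:02 AM–2:26 PM = 7 h 24 min; less 30 min break → 6 h 54 min
Sun: 6:15 AM–1:27 PM = 7 h 12 min; less 30 min break → 6 h 42 min
Thu reg 10 h 0 min / OT 0 h 7 min; Fri reg 5 h 4 min / OT 0 h 0 min; Sat reg 6 h 54 min / OT 0 h 0 min; Sun reg 6 h 42 min / OT 0 h 0 min.
Totals: regular 28 h 40 min, overtime 0 h 7 min.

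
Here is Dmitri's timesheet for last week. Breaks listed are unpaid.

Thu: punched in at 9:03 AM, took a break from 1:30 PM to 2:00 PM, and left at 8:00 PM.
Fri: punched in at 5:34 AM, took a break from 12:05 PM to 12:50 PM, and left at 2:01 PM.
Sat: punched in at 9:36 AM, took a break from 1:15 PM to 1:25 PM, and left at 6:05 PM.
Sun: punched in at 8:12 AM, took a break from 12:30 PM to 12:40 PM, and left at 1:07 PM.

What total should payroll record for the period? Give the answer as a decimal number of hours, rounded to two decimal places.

Thu: 9:03 AM–8:00 PM = 10 h 57 min; less 30 min break → 10 h 27 min
Fri: 5:34 AM–2:01 PM = 8 h 27 min; less 45 min break → 7 h 42 min
Sat: 9:36 AM–6:05 PM = 8 h 29 min; less 10 min break → 8 h 19 min
Sun: 8:12 AM–1:07 PM = 4 h 55 min; less 10 min break → 4 h 45 min
Total: 10 h 27 min + 7 h 42 min + 8 h 19 min + 4 h 45 min = 31 h 13 min.

31.22 hours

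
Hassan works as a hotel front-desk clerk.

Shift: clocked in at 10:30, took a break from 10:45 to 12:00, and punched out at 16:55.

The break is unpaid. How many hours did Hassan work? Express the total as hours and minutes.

5 h 10 min

Shift: 10:30–16:55 = 6 h 25 min; less 75 min break → 5 h 10 min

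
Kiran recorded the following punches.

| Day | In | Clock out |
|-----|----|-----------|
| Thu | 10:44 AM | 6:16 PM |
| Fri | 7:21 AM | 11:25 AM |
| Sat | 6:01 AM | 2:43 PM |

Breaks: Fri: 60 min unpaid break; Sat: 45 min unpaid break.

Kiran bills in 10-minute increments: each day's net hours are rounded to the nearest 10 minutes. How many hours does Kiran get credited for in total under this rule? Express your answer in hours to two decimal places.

Thu: 10:44 AM–6:16 PM = 7 h 32 min → rounds to 7 h 30 min
Fri: 7:21 AM–11:25 AM = 4 h 4 min − 60 min = 3 h 4 min → rounds to 3 h 0 min
Sat: 6:01 AM–2:43 PM = 8 h 42 min − 45 min = 7 h 57 min → rounds to 8 h 0 min
Total credited: 18 h 30 min.

18.50 hours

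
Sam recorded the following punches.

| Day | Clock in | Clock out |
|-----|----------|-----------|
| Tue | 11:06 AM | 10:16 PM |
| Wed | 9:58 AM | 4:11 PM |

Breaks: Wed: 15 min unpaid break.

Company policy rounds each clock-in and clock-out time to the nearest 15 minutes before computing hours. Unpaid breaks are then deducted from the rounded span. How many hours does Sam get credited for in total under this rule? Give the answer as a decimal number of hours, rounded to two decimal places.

Tue: in 11:06 AM→11:00 AM, out 10:16 PM→10:15 PM; 11 h 15 min
Wed: in 9:58 AM→10:00 AM, out 4:11 PM→4:15 PM; 6 h 15 min − 15 min = 6 h 0 min
Total credited: 17 h 15 min.

17.25 hours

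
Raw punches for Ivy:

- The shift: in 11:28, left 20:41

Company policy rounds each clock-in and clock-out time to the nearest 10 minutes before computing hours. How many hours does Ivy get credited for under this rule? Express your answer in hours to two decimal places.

9.17 hours

The shift: in 11:28→11:30, out 20:41→20:40; 9 h 10 min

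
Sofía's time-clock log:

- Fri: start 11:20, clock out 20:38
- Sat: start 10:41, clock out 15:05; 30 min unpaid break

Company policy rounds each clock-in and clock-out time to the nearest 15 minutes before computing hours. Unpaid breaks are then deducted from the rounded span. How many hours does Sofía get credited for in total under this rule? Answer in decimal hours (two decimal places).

Fri: in 11:20→11:15, out 20:38→20:45; 9 h 30 min
Sat: in 10:41→10:45, out 15:05→15:00; 4 h 15 min − 30 min = 3 h 45 min
Total credited: 13 h 15 min.

13.25 hours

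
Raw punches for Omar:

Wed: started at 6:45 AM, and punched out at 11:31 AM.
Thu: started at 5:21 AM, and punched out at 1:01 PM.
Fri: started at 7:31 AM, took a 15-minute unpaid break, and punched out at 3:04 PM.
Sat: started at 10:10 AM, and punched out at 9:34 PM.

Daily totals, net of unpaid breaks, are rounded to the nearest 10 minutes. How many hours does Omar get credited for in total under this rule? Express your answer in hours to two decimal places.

Wed: 6:45 AM–11:31 AM = 4 h 46 min → rounds to 4 h 50 min
Thu: 5:21 AM–1:01 PM = 7 h 40 min → rounds to 7 h 40 min
Fri: 7:31 AM–3:04 PM = 7 h 33 min − 15 min = 7 h 18 min → rounds to 7 h 20 min
Sat: 10:10 AM–9:34 PM = 11 h 24 min → rounds to 11 h 20 min
Total credited: 31 h 10 min.

31.17 hours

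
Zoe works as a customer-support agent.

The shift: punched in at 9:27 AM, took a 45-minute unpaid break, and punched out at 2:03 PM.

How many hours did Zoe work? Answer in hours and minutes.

The shift: 9:27 AM–2:03 PM = 4 h 36 min; less 45 min break → 3 h 51 min

3 h 51 min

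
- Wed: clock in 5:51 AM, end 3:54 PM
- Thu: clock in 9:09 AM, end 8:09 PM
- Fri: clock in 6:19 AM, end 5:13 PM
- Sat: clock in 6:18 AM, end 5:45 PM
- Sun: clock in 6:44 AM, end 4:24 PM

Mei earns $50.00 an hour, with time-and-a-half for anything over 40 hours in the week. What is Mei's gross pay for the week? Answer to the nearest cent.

$2980.00

Wed: 5:51 AM–3:54 PM = 10 h 3 min
Thu: 9:09 AM–8:09 PM = 11 h 0 min
Fri: 6:19 AM–5:13 PM = 10 h 54 min
Sat: 6:18 AM–5:45 PM = 11 h 27 min
Sun: 6:44 AM–4:24 PM = 9 h 40 min
Total worked: 53 h 4 min = 3184 min.
Regular 40 h 0 min = 2400 min at $50.00/h; overtime 13 h 4 min = 784 min at $75.00/h.
Pay = (2400 × $50.00 + 784 × $75.00) ÷ 60 = $2980.00.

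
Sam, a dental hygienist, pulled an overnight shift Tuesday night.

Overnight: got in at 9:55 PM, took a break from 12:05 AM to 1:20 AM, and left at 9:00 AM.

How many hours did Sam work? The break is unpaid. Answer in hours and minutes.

9 h 50 min

Overnight: 9:55 PM → midnight = 2 h 5 min; midnight → 9:00 AM = 9 h 0 min; span 11 h 5 min; less 75 min break → 9 h 50 min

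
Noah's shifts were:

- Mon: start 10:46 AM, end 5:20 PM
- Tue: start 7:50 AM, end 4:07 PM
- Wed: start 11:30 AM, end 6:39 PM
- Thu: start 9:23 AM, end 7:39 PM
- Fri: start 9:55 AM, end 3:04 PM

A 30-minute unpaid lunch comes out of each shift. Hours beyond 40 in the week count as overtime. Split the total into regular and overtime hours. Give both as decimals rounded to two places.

Mon: 10:46 AM–5:20 PM = 6 h 34 min; less 30 min break → 6 h 4 min
Tue: 7:50 AM–4:07 PM = 8 h 17 min; less 30 min break → 7 h 47 min
Wed: 11:30 AM–6:39 PM = 7 h 9 min; less 30 min break → 6 h 39 min
Thu: 9:23 AM–7:39 PM = 10 h 16 min; less 30 min break → 9 h 46 min
Fri: 9:55 AM–3:04 PM = 5 h 9 min; less 30 min break → 4 h 39 min
Total worked: 34 h 55 min = 34.92 h.
Threshold 40 h → overtime 0 h 0 min, regular 34 h 55 min.

Regular 34.92 hours, overtime 0.00 hours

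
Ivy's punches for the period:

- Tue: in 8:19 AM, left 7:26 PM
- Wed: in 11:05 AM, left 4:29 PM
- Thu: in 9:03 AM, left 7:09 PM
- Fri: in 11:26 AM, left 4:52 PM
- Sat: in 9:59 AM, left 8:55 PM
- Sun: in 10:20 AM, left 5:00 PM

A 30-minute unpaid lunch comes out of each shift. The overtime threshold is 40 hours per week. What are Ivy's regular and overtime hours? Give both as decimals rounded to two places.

Regular 40.00 hours, overtime 6.65 hours

Tue: 8:19 AM–7:26 PM = 11 h 7 min; less 30 min break → 10 h 37 min
Wed: 11:05 AM–4:29 PM = 5 h 24 min; less 30 min break → 4 h 54 min
Thu: 9:03 AM–7:09 PM = 10 h 6 min; less 30 min break → 9 h 36 min
Fri: 11:26 AM–4:52 PM = 5 h 26 min; less 30 min break → 4 h 56 min
Sat: 9:59 AM–8:55 PM = 10 h 56 min; less 30 min break → 10 h 26 min
Sun: 10:20 AM–5:00 PM = 6 h 40 min; less 30 min break → 6 h 10 min
Total worked: 46 h 39 min = 46.65 h.
Threshold 40 h → overtime 6 h 39 min, regular 40 h 0 min.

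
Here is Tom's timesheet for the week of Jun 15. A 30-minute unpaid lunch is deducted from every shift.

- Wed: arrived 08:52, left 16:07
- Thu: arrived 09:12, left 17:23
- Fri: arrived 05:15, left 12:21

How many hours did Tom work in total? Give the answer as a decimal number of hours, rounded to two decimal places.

Wed: 08:52–16:07 = 7 h 15 min; less 30 min break → 6 h 45 min
Thu: 09:12–17:23 = 8 h 11 min; less 30 min break → 7 h 41 min
Fri: 05:15–12:21 = 7 h 6 min; less 30 min break → 6 h 36 min
Total: 6 h 45 min + 7 h 41 min + 6 h 36 min = 21 h 2 min.

21.03 hours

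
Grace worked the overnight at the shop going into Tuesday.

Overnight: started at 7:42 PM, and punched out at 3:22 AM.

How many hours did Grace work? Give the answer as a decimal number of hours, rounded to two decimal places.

Overnight: 7:42 PM → midnight = 4 h 18 min; midnight → 3:22 AM = 3 h 22 min; span 7 h 40 min

7.67 hours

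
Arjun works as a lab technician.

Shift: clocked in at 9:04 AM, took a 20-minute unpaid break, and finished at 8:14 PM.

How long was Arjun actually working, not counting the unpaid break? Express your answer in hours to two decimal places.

Shift: 9:04 AM–8:14 PM = 11 h 10 min; less 20 min break → 10 h 50 min

10.83 hours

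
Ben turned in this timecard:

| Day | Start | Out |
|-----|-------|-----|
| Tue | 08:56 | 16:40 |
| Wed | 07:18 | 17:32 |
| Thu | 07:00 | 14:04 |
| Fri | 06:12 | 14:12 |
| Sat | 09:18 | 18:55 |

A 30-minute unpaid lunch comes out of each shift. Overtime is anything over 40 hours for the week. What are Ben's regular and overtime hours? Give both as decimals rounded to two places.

Regular 40.00 hours, overtime 0.15 hours

Tue: 08:56–16:40 = 7 h 44 min; less 30 min break → 7 h 14 min
Wed: 07:18–17:32 = 10 h 14 min; less 30 min break → 9 h 44 min
Thu: 07:00–14:04 = 7 h 4 min; less 30 min break → 6 h 34 min
Fri: 06:12–14:12 = 8 h 0 min; less 30 min break → 7 h 30 min
Sat: 09:18–18:55 = 9 h 37 min; less 30 min break → 9 h 7 min
Total worked: 40 h 9 min = 40.15 h.
Threshold 40 h → overtime 0 h 9 min, regular 40 h 0 min.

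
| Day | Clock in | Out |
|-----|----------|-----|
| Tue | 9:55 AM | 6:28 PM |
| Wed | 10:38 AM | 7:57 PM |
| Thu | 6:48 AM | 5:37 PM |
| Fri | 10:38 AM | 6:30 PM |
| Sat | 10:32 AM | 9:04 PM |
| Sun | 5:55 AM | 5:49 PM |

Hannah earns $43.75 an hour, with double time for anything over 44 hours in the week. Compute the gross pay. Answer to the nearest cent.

Tue: 9:55 AM–6:28 PM = 8 h 33 min
Wed: 10:38 AM–7:57 PM = 9 h 19 min
Thu: 6:48 AM–5:37 PM = 10 h 49 min
Fri: 10:38 AM–6:30 PM = 7 h 52 min
Sat: 10:32 AM–9:04 PM = 10 h 32 min
Sun: 5:55 AM–5:49 PM = 11 h 54 min
Total worked: 58 h 59 min = 3539 min.
Regular 44 h 0 min = 2640 min at $43.75/h; overtime 14 h 59 min = 899 min at $87.50/h.
Pay = (2640 × $43.75 + 899 × $87.50) ÷ 60 = $3236.04.

$3236.04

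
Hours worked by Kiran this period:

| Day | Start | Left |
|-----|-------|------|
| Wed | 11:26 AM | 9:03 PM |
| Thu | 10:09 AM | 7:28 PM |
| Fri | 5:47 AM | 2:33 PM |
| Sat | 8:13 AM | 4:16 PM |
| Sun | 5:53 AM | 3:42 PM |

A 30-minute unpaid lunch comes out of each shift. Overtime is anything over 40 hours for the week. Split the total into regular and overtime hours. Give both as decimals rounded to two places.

Wed: 11:26 AM–9:03 PM = 9 h 37 min; less 30 min break → 9 h 7 min
Thu: 10:09 AM–7:28 PM = 9 h 19 min; less 30 min break → 8 h 49 min
Fri: 5:47 AM–2:33 PM = 8 h 46 min; less 30 min break → 8 h 16 min
Sat: 8:13 AM–4:16 PM = 8 h 3 min; less 30 min break → 7 h 33 min
Sun: 5:53 AM–3:42 PM = 9 h 49 min; less 30 min break → 9 h 19 min
Total worked: 43 h 4 min = 43.07 h.
Threshold 40 h → overtime 3 h 4 min, regular 40 h 0 min.

Regular 40.00 hours, overtime 3.07 hours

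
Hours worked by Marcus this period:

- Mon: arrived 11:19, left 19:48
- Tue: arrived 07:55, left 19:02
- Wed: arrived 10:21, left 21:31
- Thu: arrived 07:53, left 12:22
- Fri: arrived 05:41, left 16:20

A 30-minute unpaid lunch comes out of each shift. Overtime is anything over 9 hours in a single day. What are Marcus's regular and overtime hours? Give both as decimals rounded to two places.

Regular 38.97 hours, overtime 4.43 hours

Mon: 11:19–19:48 = 8 h 29 min; less 30 min break → 7 h 59 min
Tue: 07:55–19:02 = 11 h 7 min; less 30 min break → 10 h 37 min
Wed: 10:21–21:31 = 11 h 10 min; less 30 min break → 10 h 40 min
Thu: 07:53–12:22 = 4 h 29 min; less 30 min break → 3 h 59 min
Fri: 05:41–16:20 = 10 h 39 min; less 30 min break → 10 h 9 min
Mon reg 7 h 59 min / OT 0 h 0 min; Tue reg 9 h 0 min / OT 1 h 37 min; Wed reg 9 h 0 min / OT 1 h 40 min; Thu reg 3 h 59 min / OT 0 h 0 min; Fri reg 9 h 0 min / OT 1 h 9 min.
Totals: regular 38 h 58 min, overtime 4 h 26 min.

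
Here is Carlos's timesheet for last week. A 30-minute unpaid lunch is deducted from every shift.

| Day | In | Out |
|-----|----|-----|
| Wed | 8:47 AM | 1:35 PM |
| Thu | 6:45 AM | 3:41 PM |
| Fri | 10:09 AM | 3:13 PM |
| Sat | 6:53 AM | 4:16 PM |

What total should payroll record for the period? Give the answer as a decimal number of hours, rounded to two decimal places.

Wed: 8:47 AM–1:35 PM = 4 h 48 min; less 30 min break → 4 h 18 min
Thu: 6:45 AM–3:41 PM = 8 h 56 min; less 30 min break → 8 h 26 min
Fri: 10:09 AM–3:13 PM = 5 h 4 min; less 30 min break → 4 h 34 min
Sat: 6:53 AM–4:16 PM = 9 h 23 min; less 30 min break → 8 h 53 min
Total: 4 h 18 min + 8 h 26 min + 4 h 34 min + 8 h 53 min = 26 h 11 min.

26.18 hours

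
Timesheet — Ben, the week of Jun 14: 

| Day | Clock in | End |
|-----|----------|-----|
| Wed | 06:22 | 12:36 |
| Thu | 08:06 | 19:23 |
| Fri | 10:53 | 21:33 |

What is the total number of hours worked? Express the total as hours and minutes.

Wed: 06:22–12:36 = 6 h 14 min
Thu: 08:06–19:23 = 11 h 17 min
Fri: 10:53–21:33 = 10 h 40 min
Total: 6 h 14 min + 11 h 17 min + 10 h 40 min = 28 h 11 min.

28 h 11 min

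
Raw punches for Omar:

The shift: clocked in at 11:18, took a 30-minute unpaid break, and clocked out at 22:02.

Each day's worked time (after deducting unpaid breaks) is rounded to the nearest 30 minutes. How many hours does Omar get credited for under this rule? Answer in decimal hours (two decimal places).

10.00 hours

The shift: 11:18–22:02 = 10 h 44 min − 30 min = 10 h 14 min → rounds to 10 h 0 min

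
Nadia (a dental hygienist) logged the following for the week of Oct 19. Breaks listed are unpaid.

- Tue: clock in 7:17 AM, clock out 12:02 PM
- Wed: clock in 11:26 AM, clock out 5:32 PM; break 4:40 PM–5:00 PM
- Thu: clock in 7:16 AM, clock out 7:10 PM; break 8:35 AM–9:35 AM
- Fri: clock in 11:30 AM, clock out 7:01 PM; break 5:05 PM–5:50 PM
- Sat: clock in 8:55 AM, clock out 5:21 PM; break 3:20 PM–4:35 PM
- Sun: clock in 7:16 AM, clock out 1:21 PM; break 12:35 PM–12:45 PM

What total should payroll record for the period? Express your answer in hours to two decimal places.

Tue: 7:17 AM–12:02 PM = 4 h 45 min
Wed: 11:26 AM–5:32 PM = 6 h 6 min; less 20 min break → 5 h 46 min
Thu: 7:16 AM–7:10 PM = 11 h 54 min; less 60 min break → 10 h 54 min
Fri: 11:30 AM–7:01 PM = 7 h 31 min; less 45 min break → 6 h 46 min
Sat: 8:55 AM–5:21 PM = 8 h 26 min; less 75 min break → 7 h 11 min
Sun: 7:16 AM–1:21 PM = 6 h 5 min; less 10 min break → 5 h 55 min
Total: 4 h 45 min + 5 h 46 min + 10 h 54 min + 6 h 46 min + 7 h 11 min + 5 h 55 min = 41 h 17 min.

41.28 hours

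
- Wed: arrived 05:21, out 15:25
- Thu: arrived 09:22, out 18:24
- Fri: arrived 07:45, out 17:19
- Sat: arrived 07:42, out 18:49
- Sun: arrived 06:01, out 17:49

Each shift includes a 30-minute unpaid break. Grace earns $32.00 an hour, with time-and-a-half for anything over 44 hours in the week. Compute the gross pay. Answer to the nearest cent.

Wed: 05:21–15:25 = 10 h 4 min; less 30 min break → 9 h 34 min
Thu: 09:22–18:24 = 9 h 2 min; less 30 min break → 8 h 32 min
Fri: 07:45–17:19 = 9 h 34 min; less 30 min break → 9 h 4 min
Sat: 07:42–18:49 = 11 h 7 min; less 30 min break → 10 h 37 min
Sun: 06:01–17:49 = 11 h 48 min; less 30 min break → 11 h 18 min
Total worked: 49 h 5 min = 2945 min.
Regular 44 h 0 min = 2640 min at $32.00/h; overtime 5 h 5 min = 305 min at $48.00/h.
Pay = (2640 × $32.00 + 305 × $48.00) ÷ 60 = $1652.00.

$1652.00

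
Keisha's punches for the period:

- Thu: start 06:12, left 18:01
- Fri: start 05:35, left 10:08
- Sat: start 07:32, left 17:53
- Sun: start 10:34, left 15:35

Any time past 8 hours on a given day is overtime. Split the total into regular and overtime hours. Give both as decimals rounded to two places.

Regular 25.57 hours, overtime 6.17 hours

Thu: 06:12–18:01 = 11 h 49 min
Fri: 05:35–10:08 = 4 h 33 min
Sat: 07:32–17:53 = 10 h 21 min
Sun: 10:34–15:35 = 5 h 1 min
Thu reg 8 h 0 min / OT 3 h 49 min; Fri reg 4 h 33 min / OT 0 h 0 min; Sat reg 8 h 0 min / OT 2 h 21 min; Sun reg 5 h 1 min / OT 0 h 0 min.
Totals: regular 25 h 34 min, overtime 6 h 10 min.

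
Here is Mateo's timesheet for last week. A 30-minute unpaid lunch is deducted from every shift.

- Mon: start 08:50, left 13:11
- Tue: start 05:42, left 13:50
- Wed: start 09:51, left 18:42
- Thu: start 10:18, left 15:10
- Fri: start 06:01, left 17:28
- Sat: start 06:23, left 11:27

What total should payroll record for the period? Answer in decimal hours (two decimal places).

39.72 hours

Mon: 08:50–13:11 = 4 h 21 min; less 30 min break → 3 h 51 min
Tue: 05:42–13:50 = 8 h 8 min; less 30 min break → 7 h 38 min
Wed: 09:51–18:42 = 8 h 51 min; less 30 min break → 8 h 21 min
Thu: 10:18–15:10 = 4 h 52 min; less 30 min break → 4 h 22 min
Fri: 06:01–17:28 = 11 h 27 min; less 30 min break → 10 h 57 min
Sat: 06:23–11:27 = 5 h 4 min; less 30 min break → 4 h 34 min
Total: 3 h 51 min + 7 h 38 min + 8 h 21 min + 4 h 22 min + 10 h 57 min + 4 h 34 min = 39 h 43 min.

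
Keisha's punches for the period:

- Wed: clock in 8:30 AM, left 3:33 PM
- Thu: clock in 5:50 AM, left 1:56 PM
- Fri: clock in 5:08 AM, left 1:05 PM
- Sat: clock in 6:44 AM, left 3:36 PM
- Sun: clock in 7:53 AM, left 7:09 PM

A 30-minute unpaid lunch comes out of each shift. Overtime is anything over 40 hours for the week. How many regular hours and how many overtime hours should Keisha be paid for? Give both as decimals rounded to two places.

Wed: 8:30 AM–3:33 PM = 7 h 3 min; less 30 min break → 6 h 33 min
Thu: 5:50 AM–1:56 PM = 8 h 6 min; less 30 min break → 7 h 36 min
Fri: 5:08 AM–1:05 PM = 7 h 57 min; less 30 min break → 7 h 27 min
Sat: 6:44 AM–3:36 PM = 8 h 52 min; less 30 min break → 8 h 22 min
Sun: 7:53 AM–7:09 PM = 11 h 16 min; less 30 min break → 10 h 46 min
Total worked: 40 h 44 min = 40.73 h.
Threshold 40 h → overtime 0 h 44 min, regular 40 h 0 min.

Regular 40.00 hours, overtime 0.73 hours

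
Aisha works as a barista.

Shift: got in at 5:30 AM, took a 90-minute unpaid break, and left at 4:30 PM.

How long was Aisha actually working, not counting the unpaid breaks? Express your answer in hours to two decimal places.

Shift: 5:30 AM–4:30 PM = 11 h 0 min; less 90 min break → 9 h 30 min

9.50 hours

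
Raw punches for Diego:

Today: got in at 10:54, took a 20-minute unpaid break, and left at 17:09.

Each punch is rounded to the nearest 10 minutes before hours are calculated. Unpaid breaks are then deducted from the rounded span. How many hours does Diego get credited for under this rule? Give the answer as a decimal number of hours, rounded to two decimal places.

6.00 hours

Today: in 10:54→10:50, out 17:09→17:10; 6 h 20 min − 20 min = 6 h 0 min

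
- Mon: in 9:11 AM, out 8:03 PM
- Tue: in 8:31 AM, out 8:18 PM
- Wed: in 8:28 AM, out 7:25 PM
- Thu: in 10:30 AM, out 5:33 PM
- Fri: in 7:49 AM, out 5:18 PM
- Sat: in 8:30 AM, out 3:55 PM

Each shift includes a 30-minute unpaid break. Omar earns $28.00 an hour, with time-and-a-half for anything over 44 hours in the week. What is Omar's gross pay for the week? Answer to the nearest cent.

$1675.10

Mon: 9:11 AM–8:03 PM = 10 h 52 min; less 30 min break → 10 h 22 min
Tue: 8:31 AM–8:18 PM = 11 h 47 min; less 30 min break → 11 h 17 min
Wed: 8:28 AM–7:25 PM = 10 h 57 min; less 30 min break → 10 h 27 min
Thu: 10:30 AM–5:33 PM = 7 h 3 min; less 30 min break → 6 h 33 min
Fri: 7:49 AM–5:18 PM = 9 h 29 min; less 30 min break → 8 h 59 min
Sat: 8:30 AM–3:55 PM = 7 h 25 min; less 30 min break → 6 h 55 min
Total worked: 54 h 33 min = 3273 min.
Regular 44 h 0 min = 2640 min at $28.00/h; overtime 10 h 33 min = 633 min at $42.00/h.
Pay = (2640 × $28.00 + 633 × $42.00) ÷ 60 = $1675.10.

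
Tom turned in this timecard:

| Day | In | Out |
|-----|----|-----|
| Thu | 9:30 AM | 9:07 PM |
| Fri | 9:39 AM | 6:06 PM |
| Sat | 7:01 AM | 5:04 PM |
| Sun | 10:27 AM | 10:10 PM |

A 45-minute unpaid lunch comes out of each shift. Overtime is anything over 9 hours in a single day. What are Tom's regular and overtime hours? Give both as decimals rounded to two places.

Regular 34.70 hours, overtime 4.13 hours

Thu: 9:30 AM–9:07 PM = 11 h 37 min; less 45 min break → 10 h 52 min
Fri: 9:39 AM–6:06 PM = 8 h 27 min; less 45 min break → 7 h 42 min
Sat: 7:01 AM–5:04 PM = 10 h 3 min; less 45 min break → 9 h 18 min
Sun: 10:27 AM–10:10 PM = 11 h 43 min; less 45 min break → 10 h 58 min
Thu reg 9 h 0 min / OT 1 h 52 min; Fri reg 7 h 42 min / OT 0 h 0 min; Sat reg 9 h 0 min / OT 0 h 18 min; Sun reg 9 h 0 min / OT 1 h 58 min.
Totals: regular 34 h 42 min, overtime 4 h 8 min.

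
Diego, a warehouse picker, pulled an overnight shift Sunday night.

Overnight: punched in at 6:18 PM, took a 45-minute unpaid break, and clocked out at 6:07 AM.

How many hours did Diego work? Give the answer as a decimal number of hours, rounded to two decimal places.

Overnight: 6:18 PM → midnight = 5 h 42 min; midnight → 6:07 AM = 6 h 7 min; span 11 h 49 min; less 45 min break → 11 h 4 min

11.07 hours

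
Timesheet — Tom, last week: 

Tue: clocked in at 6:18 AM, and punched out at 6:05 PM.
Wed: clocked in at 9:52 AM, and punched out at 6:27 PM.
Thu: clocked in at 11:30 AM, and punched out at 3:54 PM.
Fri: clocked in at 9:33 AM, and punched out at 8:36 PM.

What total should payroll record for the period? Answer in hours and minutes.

35 h 49 min

Tue: 6:18 AM–6:05 PM = 11 h 47 min
Wed: 9:52 AM–6:27 PM = 8 h 35 min
Thu: 11:30 AM–3:54 PM = 4 h 24 min
Fri: 9:33 AM–8:36 PM = 11 h 3 min
Total: 11 h 47 min + 8 h 35 min + 4 h 24 min + 11 h 3 min = 35 h 49 min.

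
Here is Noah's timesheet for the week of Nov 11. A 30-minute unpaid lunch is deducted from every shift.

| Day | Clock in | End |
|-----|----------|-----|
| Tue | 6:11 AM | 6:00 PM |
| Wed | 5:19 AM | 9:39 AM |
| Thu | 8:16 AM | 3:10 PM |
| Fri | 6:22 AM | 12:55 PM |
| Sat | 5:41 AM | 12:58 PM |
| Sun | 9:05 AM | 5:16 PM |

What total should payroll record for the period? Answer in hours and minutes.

42 h 4 min

Tue: 6:11 AM–6:00 PM = 11 h 49 min; less 30 min break → 11 h 19 min
Wed: 5:19 AM–9:39 AM = 4 h 20 min; less 30 min break → 3 h 50 min
Thu: 8:16 AM–3:10 PM = 6 h 54 min; less 30 min break → 6 h 24 min
Fri: 6:22 AM–12:55 PM = 6 h 33 min; less 30 min break → 6 h 3 min
Sat: 5:41 AM–12:58 PM = 7 h 17 min; less 30 min break → 6 h 47 min
Sun: 9:05 AM–5:16 PM = 8 h 11 min; less 30 min break → 7 h 41 min
Total: 11 h 19 min + 3 h 50 min + 6 h 24 min + 6 h 3 min + 6 h 47 min + 7 h 41 min = 42 h 4 min.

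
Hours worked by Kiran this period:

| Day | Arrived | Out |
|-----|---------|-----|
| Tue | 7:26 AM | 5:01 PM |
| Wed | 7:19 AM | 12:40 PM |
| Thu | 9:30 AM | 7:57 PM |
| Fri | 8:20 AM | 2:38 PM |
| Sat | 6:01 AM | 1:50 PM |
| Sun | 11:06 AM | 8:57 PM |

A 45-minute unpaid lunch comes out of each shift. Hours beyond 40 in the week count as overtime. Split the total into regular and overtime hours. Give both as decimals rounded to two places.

Regular 40.00 hours, overtime 4.85 hours

Tue: 7:26 AM–5:01 PM = 9 h 35 min; less 45 min break → 8 h 50 min
Wed: 7:19 AM–12:40 PM = 5 h 21 min; less 45 min break → 4 h 36 min
Thu: 9:30 AM–7:57 PM = 10 h 27 min; less 45 min break → 9 h 42 min
Fri: 8:20 AM–2:38 PM = 6 h 18 min; less 45 min break → 5 h 33 min
Sat: 6:01 AM–1:50 PM = 7 h 49 min; less 45 min break → 7 h 4 min
Sun: 11:06 AM–8:57 PM = 9 h 51 min; less 45 min break → 9 h 6 min
Total worked: 44 h 51 min = 44.85 h.
Threshold 40 h → overtime 4 h 51 min, regular 40 h 0 min.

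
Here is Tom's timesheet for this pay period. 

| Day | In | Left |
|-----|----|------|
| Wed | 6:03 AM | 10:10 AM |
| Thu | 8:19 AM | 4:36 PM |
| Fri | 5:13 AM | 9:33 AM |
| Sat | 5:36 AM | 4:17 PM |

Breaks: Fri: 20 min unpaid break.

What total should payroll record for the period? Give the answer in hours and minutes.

27 h 5 min

Wed: 6:03 AM–10:10 AM = 4 h 7 min
Thu: 8:19 AM–4:36 PM = 8 h 17 min
Fri: 5:13 AM–9:33 AM = 4 h 20 min; less 20 min break → 4 h 0 min
Sat: 5:36 AM–4:17 PM = 10 h 41 min
Total: 4 h 7 min + 8 h 17 min + 4 h 0 min + 10 h 41 min = 27 h 5 min.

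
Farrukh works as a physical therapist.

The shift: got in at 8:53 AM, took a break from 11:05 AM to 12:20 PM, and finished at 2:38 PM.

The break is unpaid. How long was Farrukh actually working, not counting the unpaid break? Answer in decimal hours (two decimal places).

4.50 hours

The shift: 8:53 AM–2:38 PM = 5 h 45 min; less 75 min break → 4 h 30 min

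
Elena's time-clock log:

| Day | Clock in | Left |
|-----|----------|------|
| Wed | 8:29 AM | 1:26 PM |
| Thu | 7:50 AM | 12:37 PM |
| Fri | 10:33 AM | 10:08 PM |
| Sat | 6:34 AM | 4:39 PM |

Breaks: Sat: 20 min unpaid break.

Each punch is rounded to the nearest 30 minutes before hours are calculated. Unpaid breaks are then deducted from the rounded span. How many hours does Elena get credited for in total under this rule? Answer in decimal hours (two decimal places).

30.67 hours

Wed: in 8:29 AM→8:30 AM, out 1:26 PM→1:30 PM; 5 h 0 min
Thu: in 7:50 AM→8:00 AM, out 12:37 PM→12:30 PM; 4 h 30 min
Fri: in 10:33 AM→10:30 AM, out 10:08 PM→10:00 PM; 11 h 30 min
Sat: in 6:34 AM→6:30 AM, out 4:39 PM→4:30 PM; 10 h 0 min − 20 min = 9 h 40 min
Total credited: 30 h 40 min.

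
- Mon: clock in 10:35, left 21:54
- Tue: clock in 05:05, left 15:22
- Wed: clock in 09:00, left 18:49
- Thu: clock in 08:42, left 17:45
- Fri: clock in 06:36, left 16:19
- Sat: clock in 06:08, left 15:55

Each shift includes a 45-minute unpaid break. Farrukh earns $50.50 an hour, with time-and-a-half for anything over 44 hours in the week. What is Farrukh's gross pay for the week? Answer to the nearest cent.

$3090.60

Mon: 10:35–21:54 = 11 h 19 min; less 45 min break → 10 h 34 min
Tue: 05:05–15:22 = 10 h 17 min; less 45 min break → 9 h 32 min
Wed: 09:00–18:49 = 9 h 49 min; less 45 min break → 9 h 4 min
Thu: 08:42–17:45 = 9 h 3 min; less 45 min break → 8 h 18 min
Fri: 06:36–16:19 = 9 h 43 min; less 45 min break → 8 h 58 min
Sat: 06:08–15:55 = 9 h 47 min; less 45 min break → 9 h 2 min
Total worked: 55 h 28 min = 3328 min.
Regular 44 h 0 min = 2640 min at $50.50/h; overtime 11 h 28 min = 688 min at $75.75/h.
Pay = (2640 × $50.50 + 688 × $75.75) ÷ 60 = $3090.60.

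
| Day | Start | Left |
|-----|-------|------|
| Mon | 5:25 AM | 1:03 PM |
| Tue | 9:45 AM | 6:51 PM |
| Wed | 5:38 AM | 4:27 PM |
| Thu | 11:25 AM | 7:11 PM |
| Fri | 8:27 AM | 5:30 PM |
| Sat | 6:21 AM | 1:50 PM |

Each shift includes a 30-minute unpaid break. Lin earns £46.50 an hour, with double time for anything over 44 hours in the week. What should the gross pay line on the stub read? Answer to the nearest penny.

Mon: 5:25 AM–1:03 PM = 7 h 38 min; less 30 min break → 7 h 8 min
Tue: 9:45 AM–6:51 PM = 9 h 6 min; less 30 min break → 8 h 36 min
Wed: 5:38 AM–4:27 PM = 10 h 49 min; less 30 min break → 10 h 19 min
Thu: 11:25 AM–7:11 PM = 7 h 46 min; less 30 min break → 7 h 16 min
Fri: 8:27 AM–5:30 PM = 9 h 3 min; less 30 min break → 8 h 33 min
Sat: 6:21 AM–1:50 PM = 7 h 29 min; less 30 min break → 6 h 59 min
Total worked: 48 h 51 min = 2931 min.
Regular 44 h 0 min = 2640 min at £46.50/h; overtime 4 h 51 min = 291 min at £93.00/h.
Pay = (2640 × £46.50 + 291 × £93.00) ÷ 60 = £2497.05.

£2497.05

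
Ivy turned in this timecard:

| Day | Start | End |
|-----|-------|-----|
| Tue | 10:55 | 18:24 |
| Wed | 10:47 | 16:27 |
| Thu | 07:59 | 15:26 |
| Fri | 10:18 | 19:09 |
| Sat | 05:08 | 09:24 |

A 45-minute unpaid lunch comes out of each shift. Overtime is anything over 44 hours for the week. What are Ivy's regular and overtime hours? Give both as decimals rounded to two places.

Tue: 10:55–18:24 = 7 h 29 min; less 45 min break → 6 h 44 min
Wed: 10:47–16:27 = 5 h 40 min; less 45 min break → 4 h 55 min
Thu: 07:59–15:26 = 7 h 27 min; less 45 min break → 6 h 42 min
Fri: 10:18–19:09 = 8 h 51 min; less 45 min break → 8 h 6 min
Sat: 05:08–09:24 = 4 h 16 min; less 45 min break → 3 h 31 min
Total worked: 29 h 58 min = 29.97 h.
Threshold 44 h → overtime 0 h 0 min, regular 29 h 58 min.

Regular 29.97 hours, overtime 0.00 hours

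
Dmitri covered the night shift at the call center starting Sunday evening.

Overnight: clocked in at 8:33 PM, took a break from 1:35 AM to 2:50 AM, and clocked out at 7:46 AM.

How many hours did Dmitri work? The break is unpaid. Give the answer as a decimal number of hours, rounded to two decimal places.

9.97 hours

Overnight: 8:33 PM → midnight = 3 h 27 min; midnight → 7:46 AM = 7 h 46 min; span 11 h 13 min; less 75 min break → 9 h 58 min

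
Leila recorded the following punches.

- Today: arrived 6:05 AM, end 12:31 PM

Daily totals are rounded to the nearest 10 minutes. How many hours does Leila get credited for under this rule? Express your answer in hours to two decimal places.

Today: 6:05 AM–12:31 PM = 6 h 26 min → rounds to 6 h 30 min

6.50 hours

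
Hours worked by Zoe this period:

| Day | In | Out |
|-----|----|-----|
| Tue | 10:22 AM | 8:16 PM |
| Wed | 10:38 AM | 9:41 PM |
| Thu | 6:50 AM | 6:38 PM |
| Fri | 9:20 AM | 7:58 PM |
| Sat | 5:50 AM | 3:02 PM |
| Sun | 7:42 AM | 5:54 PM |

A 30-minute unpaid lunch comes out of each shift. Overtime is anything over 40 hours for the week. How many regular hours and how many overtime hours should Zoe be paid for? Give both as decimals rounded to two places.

Regular 40.00 hours, overtime 19.78 hours

Tue: 10:22 AM–8:16 PM = 9 h 54 min; less 30 min break → 9 h 24 min
Wed: 10:38 AM–9:41 PM = 11 h 3 min; less 30 min break → 10 h 33 min
Thu: 6:50 AM–6:38 PM = 11 h 48 min; less 30 min break → 11 h 18 min
Fri: 9:20 AM–7:58 PM = 10 h 38 min; less 30 min break → 10 h 8 min
Sat: 5:50 AM–3:02 PM = 9 h 12 min; less 30 min break → 8 h 42 min
Sun: 7:42 AM–5:54 PM = 10 h 12 min; less 30 min break → 9 h 42 min
Total worked: 59 h 47 min = 59.78 h.
Threshold 40 h → overtime 19 h 47 min, regular 40 h 0 min.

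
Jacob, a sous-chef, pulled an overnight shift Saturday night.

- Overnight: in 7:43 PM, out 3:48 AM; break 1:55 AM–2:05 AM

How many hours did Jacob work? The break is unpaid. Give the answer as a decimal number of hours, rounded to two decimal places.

7.92 hours

Overnight: 7:43 PM → midnight = 4 h 17 min; midnight → 3:48 AM = 3 h 48 min; span 8 h 5 min; less 10 min break → 7 h 55 min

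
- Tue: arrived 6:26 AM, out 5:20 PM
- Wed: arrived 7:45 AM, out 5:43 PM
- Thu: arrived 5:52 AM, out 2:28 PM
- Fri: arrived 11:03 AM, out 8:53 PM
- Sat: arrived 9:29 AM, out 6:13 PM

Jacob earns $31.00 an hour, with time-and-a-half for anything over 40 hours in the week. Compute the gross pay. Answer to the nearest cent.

Tue: 6:26 AM–5:20 PM = 10 h 54 min
Wed: 7:45 AM–5:43 PM = 9 h 58 min
Thu: 5:52 AM–2:28 PM = 8 h 36 min
Fri: 11:03 AM–8:53 PM = 9 h 50 min
Sat: 9:29 AM–6:13 PM = 8 h 44 min
Total worked: 48 h 2 min = 2882 min.
Regular 40 h 0 min = 2400 min at $31.00/h; overtime 8 h 2 min = 482 min at $46.50/h.
Pay = (2400 × $31.00 + 482 × $46.50) ÷ 60 = $1613.55.

$1613.55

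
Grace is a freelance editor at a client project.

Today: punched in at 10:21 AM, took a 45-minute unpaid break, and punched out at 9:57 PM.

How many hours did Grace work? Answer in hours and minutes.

10 h 51 min

Today: 10:21 AM–9:57 PM = 11 h 36 min; less 45 min break → 10 h 51 min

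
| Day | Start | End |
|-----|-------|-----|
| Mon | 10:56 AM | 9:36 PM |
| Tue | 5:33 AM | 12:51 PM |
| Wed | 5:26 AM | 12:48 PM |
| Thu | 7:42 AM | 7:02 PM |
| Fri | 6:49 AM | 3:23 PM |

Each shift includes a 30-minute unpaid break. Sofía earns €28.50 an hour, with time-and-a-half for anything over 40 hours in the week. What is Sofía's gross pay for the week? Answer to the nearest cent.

Mon: 10:56 AM–9:36 PM = 10 h 40 min; less 30 min break → 10 h 10 min
Tue: 5:33 AM–12:51 PM = 7 h 18 min; less 30 min break → 6 h 48 min
Wed: 5:26 AM–12:48 PM = 7 h 22 min; less 30 min break → 6 h 52 min
Thu: 7:42 AM–7:02 PM = 11 h 20 min; less 30 min break → 10 h 50 min
Fri: 6:49 AM–3:23 PM = 8 h 34 min; less 30 min break → 8 h 4 min
Total worked: 42 h 44 min = 2564 min.
Regular 40 h 0 min = 2400 min at €28.50/h; overtime 2 h 44 min = 164 min at €42.75/h.
Pay = (2400 × €28.50 + 164 × €42.75) ÷ 60 = €1256.85.

€1256.85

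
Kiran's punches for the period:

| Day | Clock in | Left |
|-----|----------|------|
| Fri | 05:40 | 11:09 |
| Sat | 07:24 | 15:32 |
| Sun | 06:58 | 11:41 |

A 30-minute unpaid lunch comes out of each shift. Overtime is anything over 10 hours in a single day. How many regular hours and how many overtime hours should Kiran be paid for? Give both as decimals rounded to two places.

Regular 16.83 hours, overtime 0.00 hours

Fri: 05:40–11:09 = 5 h 29 min; less 30 min break → 4 h 59 min
Sat: 07:24–15:32 = 8 h 8 min; less 30 min break → 7 h 38 min
Sun: 06:58–11:41 = 4 h 43 min; less 30 min break → 4 h 13 min
Fri reg 4 h 59 min / OT 0 h 0 min; Sat reg 7 h 38 min / OT 0 h 0 min; Sun reg 4 h 13 min / OT 0 h 0 min.
Totals: regular 16 h 50 min, overtime 0 h 0 min.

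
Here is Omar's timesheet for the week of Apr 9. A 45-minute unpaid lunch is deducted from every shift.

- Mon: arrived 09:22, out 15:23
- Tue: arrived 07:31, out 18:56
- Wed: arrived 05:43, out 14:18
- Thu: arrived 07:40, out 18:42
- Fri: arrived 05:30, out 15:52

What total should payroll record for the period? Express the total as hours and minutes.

43 h 40 min

Mon: 09:22–15:23 = 6 h 1 min; less 45 min break → 5 h 16 min
Tue: 07:31–18:56 = 11 h 25 min; less 45 min break → 10 h 40 min
Wed: 05:43–14:18 = 8 h 35 min; less 45 min break → 7 h 50 min
Thu: 07:40–18:42 = 11 h 2 min; less 45 min break → 10 h 17 min
Fri: 05:30–15:52 = 10 h 22 min; less 45 min break → 9 h 37 min
Total: 5 h 16 min + 10 h 40 min + 7 h 50 min + 10 h 17 min + 9 h 37 min = 43 h 40 min.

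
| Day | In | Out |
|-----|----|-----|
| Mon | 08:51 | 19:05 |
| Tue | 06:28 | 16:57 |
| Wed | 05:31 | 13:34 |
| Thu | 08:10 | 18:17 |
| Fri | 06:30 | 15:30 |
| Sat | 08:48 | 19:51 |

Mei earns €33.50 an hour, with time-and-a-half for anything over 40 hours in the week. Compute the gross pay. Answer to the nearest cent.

Mon: 08:51–19:05 = 10 h 14 min
Tue: 06:28–16:57 = 10 h 29 min
Wed: 05:31–13:34 = 8 h 3 min
Thu: 08:10–18:17 = 10 h 7 min
Fri: 06:30–15:30 = 9 h 0 min
Sat: 08:48–19:51 = 11 h 3 min
Total worked: 58 h 56 min = 3536 min.
Regular 40 h 0 min = 2400 min at €33.50/h; overtime 18 h 56 min = 1136 min at €50.25/h.
Pay = (2400 × €33.50 + 1136 × €50.25) ÷ 60 = €2291.40.

€2291.40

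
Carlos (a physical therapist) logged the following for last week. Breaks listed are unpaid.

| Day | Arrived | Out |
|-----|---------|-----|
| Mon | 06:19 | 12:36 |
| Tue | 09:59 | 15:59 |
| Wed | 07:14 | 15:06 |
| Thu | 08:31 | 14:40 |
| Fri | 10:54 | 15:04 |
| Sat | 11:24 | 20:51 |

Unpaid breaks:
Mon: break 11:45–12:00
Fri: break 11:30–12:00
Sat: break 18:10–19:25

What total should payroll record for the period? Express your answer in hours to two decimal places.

37.92 hours

Mon: 06:19–12:36 = 6 h 17 min; less 15 min break → 6 h 2 min
Tue: 09:59–15:59 = 6 h 0 min
Wed: 07:14–15:06 = 7 h 52 min
Thu: 08:31–14:40 = 6 h 9 min
Fri: 10:54–15:04 = 4 h 10 min; less 30 min break → 3 h 40 min
Sat: 11:24–20:51 = 9 h 27 min; less 75 min break → 8 h 12 min
Total: 6 h 2 min + 6 h 0 min + 7 h 52 min + 6 h 9 min + 3 h 40 min + 8 h 12 min = 37 h 55 min.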